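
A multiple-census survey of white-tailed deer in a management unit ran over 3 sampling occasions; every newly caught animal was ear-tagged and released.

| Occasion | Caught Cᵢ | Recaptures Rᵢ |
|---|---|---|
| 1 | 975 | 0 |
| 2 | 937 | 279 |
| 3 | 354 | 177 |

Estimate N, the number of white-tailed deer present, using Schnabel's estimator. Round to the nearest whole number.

N ≈ 3271

Marked at large before each occasion: Mᵢ = Σⱼ<ᵢ (Cⱼ − Rⱼ) → M1=0, M2=975, M3=1633
Σ MᵢCᵢ = 0·975 + 975·937 + 1633·354 = 0 + 913575 + 578082 = 1491657
Σ Rᵢ = 0 + 279 + 177 = 456
N̂ = 1491657 / 456 ≈ 3271.2 → 3271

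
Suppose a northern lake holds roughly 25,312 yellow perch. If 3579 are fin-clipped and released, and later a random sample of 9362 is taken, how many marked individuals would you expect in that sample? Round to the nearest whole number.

expected recaptures ≈ 1324

The marked fraction of the population is 3579/25312, so in a sample of 9362 expect C·(M/N) marked.
E[R] = 3579 × 9362 / 25312 = 33506598 / 25312 ≈ 1323.7 → 1324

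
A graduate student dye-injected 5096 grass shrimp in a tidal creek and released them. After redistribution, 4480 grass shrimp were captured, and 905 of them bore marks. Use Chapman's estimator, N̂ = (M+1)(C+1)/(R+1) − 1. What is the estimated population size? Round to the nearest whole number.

N̂ = (5096+1)(4480+1)/(905+1) − 1 = 5097·4481/906 − 1
= 22839657/906 − 1 ≈ 25209.3 − 1 ≈ 25208.3 → 25208

N ≈ 25,208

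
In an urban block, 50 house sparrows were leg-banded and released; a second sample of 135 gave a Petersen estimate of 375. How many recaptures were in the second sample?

From N = M·C/R: R = M·C / N = 50·135 / 375 = 6750 / 375 = 18.

R = 18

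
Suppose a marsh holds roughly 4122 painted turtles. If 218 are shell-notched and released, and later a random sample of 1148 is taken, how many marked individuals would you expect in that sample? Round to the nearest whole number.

expected recaptures ≈ 61

The marked fraction of the population is 218/4122, so in a sample of 1148 expect C·(M/N) marked.
E[R] = 218 × 1148 / 4122 = 250264 / 4122 ≈ 60.7 → 61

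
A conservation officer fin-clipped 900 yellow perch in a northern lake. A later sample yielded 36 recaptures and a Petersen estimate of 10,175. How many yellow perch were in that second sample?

From N = M·C/R: C = N·R / M = 10175·36 / 900 = 366300 / 900 = 407.

C = 407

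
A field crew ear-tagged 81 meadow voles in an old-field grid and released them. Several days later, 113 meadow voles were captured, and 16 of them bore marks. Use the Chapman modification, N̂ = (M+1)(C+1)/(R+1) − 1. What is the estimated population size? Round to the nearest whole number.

N ≈ 549

N̂ = (81+1)(113+1)/(16+1) − 1 = 82·114/17 − 1
= 9348/17 − 1 ≈ 549.9 − 1 ≈ 548.9 → 549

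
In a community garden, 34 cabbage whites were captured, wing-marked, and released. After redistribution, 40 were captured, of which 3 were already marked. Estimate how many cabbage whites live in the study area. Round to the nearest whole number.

N = (34 × 40) / 3 = 1360 / 3 ≈ 453.3 → 453

N ≈ 453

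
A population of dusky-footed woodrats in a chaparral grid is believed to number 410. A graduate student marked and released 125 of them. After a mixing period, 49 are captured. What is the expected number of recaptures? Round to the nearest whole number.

expected recaptures ≈ 15

The marked fraction of the population is 125/410, so in a sample of 49 expect C·(M/N) marked.
E[R] = 125 × 49 / 410 = 6125 / 410 ≈ 14.9 → 15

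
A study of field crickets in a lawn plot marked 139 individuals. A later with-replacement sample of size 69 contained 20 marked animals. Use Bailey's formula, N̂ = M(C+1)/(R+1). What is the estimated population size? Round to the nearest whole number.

N ≈ 463

N̂ = 139·(69+1)/(20+1) = 139·70/21 = 9730/21 ≈ 463.3 → 463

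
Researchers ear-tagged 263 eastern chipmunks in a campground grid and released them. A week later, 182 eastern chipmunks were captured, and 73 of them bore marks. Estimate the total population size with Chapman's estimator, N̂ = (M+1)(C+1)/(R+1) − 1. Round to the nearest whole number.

N ≈ 652

N̂ = (263+1)(182+1)/(73+1) − 1 = 264·183/74 − 1
= 48312/74 − 1 ≈ 652.9 − 1 ≈ 651.9 → 652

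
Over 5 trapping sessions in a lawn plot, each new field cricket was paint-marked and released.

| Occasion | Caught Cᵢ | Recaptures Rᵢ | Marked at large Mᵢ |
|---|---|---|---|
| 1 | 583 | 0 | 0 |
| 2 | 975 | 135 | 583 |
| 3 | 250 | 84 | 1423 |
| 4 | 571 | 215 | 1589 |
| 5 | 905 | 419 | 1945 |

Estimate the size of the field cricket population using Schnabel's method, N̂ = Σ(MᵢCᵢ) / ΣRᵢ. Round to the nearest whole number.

N ≈ 4211

Σ MᵢCᵢ = 0·583 + 583·975 + 1423·250 + 1589·571 + 1945·905 = 0 + 568425 + 355750 + 907319 + 1760225 = 3591719
Σ Rᵢ = 0 + 135 + 84 + 215 + 419 = 853
N̂ = 3591719 / 853 ≈ 4210.7 → 4211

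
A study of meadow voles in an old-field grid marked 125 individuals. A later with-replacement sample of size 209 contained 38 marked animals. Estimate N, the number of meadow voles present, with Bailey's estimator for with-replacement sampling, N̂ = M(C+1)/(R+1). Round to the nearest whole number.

N̂ = 125·(209+1)/(38+1) = 125·210/39 = 26250/39 ≈ 673.1 → 673

N ≈ 673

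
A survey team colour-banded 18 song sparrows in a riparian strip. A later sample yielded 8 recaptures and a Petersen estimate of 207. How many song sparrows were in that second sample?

C = 92

From N = M·C/R: C = N·R / M = 207·8 / 18 = 1656 / 18 = 92.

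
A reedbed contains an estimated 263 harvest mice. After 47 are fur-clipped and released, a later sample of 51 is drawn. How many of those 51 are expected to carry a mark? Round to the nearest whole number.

expected recaptures ≈ 9

The marked fraction of the population is 47/263, so in a sample of 51 expect C·(M/N) marked.
E[R] = 47 × 51 / 263 = 2397 / 263 ≈ 9.1 → 9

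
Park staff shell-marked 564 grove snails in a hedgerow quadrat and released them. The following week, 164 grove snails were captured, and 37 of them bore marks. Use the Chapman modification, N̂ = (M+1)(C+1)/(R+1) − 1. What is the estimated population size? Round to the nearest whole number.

N ≈ 2452

N̂ = (564+1)(164+1)/(37+1) − 1 = 565·165/38 − 1
= 93225/38 − 1 ≈ 2453.3 − 1 ≈ 2452.3 → 2452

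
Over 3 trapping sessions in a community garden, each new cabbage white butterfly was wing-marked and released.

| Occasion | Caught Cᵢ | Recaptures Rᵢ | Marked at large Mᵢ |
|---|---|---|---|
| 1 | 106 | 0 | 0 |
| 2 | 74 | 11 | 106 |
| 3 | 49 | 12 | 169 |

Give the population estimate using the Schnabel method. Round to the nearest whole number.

N ≈ 701

Σ MᵢCᵢ = 0·106 + 106·74 + 169·49 = 0 + 7844 + 8281 = 16125
Σ Rᵢ = 0 + 11 + 12 = 23
N̂ = 16125 / 23 ≈ 701.1 → 701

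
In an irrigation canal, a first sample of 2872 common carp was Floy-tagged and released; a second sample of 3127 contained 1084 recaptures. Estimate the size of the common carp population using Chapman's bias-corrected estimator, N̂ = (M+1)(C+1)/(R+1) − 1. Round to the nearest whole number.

N ≈ 8282

N̂ = (2872+1)(3127+1)/(1084+1) − 1 = 2873·3128/1085 − 1
= 8986744/1085 − 1 ≈ 8282.7 − 1 ≈ 8281.7 → 8282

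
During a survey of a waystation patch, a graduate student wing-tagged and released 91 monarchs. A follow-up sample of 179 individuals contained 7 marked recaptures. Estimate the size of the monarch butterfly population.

Lincoln-Petersen assumes M/N = R/C, so N = M·C / R.
N = (91 × 179) / 7 = 16289 / 7 = 2327

N = 2327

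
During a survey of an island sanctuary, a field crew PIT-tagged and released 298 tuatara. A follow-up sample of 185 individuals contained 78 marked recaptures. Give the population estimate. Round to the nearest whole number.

N ≈ 707

N = (298 × 185) / 78 = 55130 / 78 ≈ 706.8 → 707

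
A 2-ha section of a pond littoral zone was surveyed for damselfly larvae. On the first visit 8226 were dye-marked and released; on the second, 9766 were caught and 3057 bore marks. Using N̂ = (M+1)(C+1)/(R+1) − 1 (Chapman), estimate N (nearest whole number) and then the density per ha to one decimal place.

N̂ = 8227·9767/3058 − 1 = 80353109/3058 − 1 ≈ 26275.4 → 26275
Density = N̂ / area = 26275 / 2 ≈ 13137.50 → 13137.5 per ha

density ≈ 13137.5 damselfly larvae per ha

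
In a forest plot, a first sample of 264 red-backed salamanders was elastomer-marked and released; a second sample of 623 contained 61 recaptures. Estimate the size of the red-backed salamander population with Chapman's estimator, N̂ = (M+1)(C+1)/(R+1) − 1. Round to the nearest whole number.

N ≈ 2666

N̂ = (264+1)(623+1)/(61+1) − 1 = 265·624/62 − 1
= 165360/62 − 1 ≈ 2667.1 − 1 ≈ 2666.1 → 2666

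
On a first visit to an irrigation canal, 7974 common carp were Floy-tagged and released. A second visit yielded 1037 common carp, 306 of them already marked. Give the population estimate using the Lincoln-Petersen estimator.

N = (7974 × 1037) / 306 = 8269038 / 306 = 27023

N = 27,023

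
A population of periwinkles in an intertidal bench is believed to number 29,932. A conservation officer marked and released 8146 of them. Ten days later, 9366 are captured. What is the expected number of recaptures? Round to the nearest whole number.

expected recaptures ≈ 2549

Expected recaptures E[R] = M·C / N.
E[R] = 8146 × 9366 / 29932 = 76295436 / 29932 ≈ 2549.0 → 2549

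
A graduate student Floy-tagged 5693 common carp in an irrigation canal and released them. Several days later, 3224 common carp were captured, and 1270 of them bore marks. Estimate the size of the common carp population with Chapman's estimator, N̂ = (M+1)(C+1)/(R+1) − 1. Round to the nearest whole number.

N ≈ 14,447

N̂ = (5693+1)(3224+1)/(1270+1) − 1 = 5694·3225/1271 − 1
= 18363150/1271 − 1 ≈ 14447.8 − 1 ≈ 14446.8 → 14447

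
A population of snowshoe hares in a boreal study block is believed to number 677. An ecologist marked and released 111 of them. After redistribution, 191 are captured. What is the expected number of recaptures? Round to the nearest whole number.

Expected recaptures E[R] = M·C / N.
E[R] = 111 × 191 / 677 = 21201 / 677 ≈ 31.3 → 31

expected recaptures ≈ 31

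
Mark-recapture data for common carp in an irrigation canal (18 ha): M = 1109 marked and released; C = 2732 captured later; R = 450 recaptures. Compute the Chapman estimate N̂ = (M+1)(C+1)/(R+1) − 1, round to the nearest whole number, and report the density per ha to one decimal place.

density ≈ 373.6 common carp per ha

N̂ = 1110·2733/451 − 1 = 3033630/451 − 1 ≈ 6725.45 → 6725
Density = N̂ / area = 6725 / 18 ≈ 373.61 → 373.6 per ha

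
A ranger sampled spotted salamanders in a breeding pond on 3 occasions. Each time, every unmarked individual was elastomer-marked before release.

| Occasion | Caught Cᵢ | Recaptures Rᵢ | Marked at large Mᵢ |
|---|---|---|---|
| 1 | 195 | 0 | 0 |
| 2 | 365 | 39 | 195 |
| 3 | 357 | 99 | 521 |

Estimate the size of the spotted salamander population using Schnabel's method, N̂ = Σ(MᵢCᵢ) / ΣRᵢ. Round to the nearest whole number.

N ≈ 1864

Σ MᵢCᵢ = 0·195 + 195·365 + 521·357 = 0 + 71175 + 185997 = 257172
Σ Rᵢ = 0 + 39 + 99 = 138
N̂ = 257172 / 138 ≈ 1863.6 → 1864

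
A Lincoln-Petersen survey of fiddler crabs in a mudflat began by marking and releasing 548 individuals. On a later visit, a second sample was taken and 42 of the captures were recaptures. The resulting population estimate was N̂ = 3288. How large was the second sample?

C = 252

From N = M·C/R: C = N·R / M = 3288·42 / 548 = 138096 / 548 = 252.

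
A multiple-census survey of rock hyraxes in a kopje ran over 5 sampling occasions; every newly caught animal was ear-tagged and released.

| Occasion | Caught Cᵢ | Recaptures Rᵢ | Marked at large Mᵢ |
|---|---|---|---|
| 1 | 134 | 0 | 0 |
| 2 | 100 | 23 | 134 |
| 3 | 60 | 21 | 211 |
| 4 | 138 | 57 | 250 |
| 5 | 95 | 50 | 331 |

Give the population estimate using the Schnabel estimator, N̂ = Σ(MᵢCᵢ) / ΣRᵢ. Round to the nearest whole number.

Σ MᵢCᵢ = 0·134 + 134·100 + 211·60 + 250·138 + 331·95 = 0 + 13400 + 12660 + 34500 + 31445 = 92005
Σ Rᵢ = 0 + 23 + 21 + 57 + 50 = 151
N̂ = 92005 / 151 ≈ 609.3 → 609

N ≈ 609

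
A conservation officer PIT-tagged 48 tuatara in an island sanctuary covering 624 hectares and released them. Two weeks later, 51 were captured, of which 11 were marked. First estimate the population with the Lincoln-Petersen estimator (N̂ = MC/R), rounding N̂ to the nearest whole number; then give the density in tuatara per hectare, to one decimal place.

N̂ = 48·51/11 = 2448/11 ≈ 222.5 → 223
Density = N̂ / area = 223 / 624 ≈ 0.36 → 0.4 per hectare

density ≈ 0.4 tuatara per hectare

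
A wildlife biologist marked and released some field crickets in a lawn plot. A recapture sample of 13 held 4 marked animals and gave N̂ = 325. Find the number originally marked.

M = 100

From N = M·C/R: M = N·R / C = 325·4 / 13 = 1300 / 13 = 100.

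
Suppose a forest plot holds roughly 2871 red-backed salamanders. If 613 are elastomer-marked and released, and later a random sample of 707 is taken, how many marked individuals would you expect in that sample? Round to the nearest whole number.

expected recaptures ≈ 151

Expected recaptures E[R] = M·C / N.
E[R] = 613 × 707 / 2871 = 433391 / 2871 ≈ 151.0 → 151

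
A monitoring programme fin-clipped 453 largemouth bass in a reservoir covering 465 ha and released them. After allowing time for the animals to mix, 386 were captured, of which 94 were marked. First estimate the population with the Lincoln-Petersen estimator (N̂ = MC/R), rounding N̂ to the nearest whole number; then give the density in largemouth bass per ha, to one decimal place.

density ≈ 4.0 largemouth bass per ha

N̂ = 453·386/94 = 174858/94 ≈ 1860.2 → 1860
Density = N̂ / area = 1860 / 465 = 4.0 per ha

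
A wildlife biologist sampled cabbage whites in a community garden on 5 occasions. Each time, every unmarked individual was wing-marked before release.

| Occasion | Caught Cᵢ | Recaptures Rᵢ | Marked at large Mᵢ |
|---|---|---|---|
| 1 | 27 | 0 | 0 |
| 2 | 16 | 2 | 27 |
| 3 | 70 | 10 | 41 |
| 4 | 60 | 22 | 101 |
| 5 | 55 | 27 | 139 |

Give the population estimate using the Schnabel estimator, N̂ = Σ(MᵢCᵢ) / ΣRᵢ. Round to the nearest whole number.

N ≈ 279

Σ MᵢCᵢ = 0·27 + 27·16 + 41·70 + 101·60 + 139·55 = 0 + 432 + 2870 + 6060 + 7645 = 17007
Σ Rᵢ = 0 + 2 + 10 + 22 + 27 = 61
N̂ = 17007 / 61 ≈ 278.8 → 279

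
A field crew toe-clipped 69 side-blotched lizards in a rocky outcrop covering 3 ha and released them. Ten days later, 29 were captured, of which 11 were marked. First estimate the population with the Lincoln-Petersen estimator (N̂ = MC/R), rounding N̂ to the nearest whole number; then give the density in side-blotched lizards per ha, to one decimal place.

N̂ = 69·29/11 = 2001/11 ≈ 181.9 → 182
Density = N̂ / area = 182 / 3 ≈ 60.67 → 60.7 per ha

density ≈ 60.7 side-blotched lizards per ha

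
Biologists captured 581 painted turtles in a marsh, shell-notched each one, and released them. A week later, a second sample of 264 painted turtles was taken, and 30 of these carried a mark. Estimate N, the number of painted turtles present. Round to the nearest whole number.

N ≈ 5113

The marked fraction in the recapture sample should equal the marked fraction in the population: 30/264 = 581/N.
N = (581 × 264) / 30 = 153384 / 30 ≈ 5112.8 → 5113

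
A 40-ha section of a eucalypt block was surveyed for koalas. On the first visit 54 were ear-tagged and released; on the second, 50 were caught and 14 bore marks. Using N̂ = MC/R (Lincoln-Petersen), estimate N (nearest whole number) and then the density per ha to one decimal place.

N̂ = 54·50/14 = 2700/14 ≈ 192.9 → 193
Density = N̂ / area = 193 / 40 ≈ 4.83 → 4.8 per ha

density ≈ 4.8 koalas per ha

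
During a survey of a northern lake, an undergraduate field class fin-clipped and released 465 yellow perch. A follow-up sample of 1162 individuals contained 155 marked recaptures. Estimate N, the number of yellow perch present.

If marked individuals mix randomly, R/C ≈ M/N, giving N ≈ M·C/R.
N = (465 × 1162) / 155 = 540330 / 155 = 3486

N = 3486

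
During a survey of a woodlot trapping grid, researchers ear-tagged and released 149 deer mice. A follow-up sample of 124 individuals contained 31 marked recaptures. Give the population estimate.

The marked fraction in the recapture sample should equal the marked fraction in the population: 31/124 = 149/N.
N = (149 × 124) / 31 = 18476 / 31 = 596

N = 596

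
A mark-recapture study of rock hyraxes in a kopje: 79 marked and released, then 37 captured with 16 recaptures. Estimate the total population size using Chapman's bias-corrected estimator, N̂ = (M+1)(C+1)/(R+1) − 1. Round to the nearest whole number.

N ≈ 178

N̂ = (79+1)(37+1)/(16+1) − 1 = 80·38/17 − 1
= 3040/17 − 1 ≈ 178.8 − 1 ≈ 177.8 → 178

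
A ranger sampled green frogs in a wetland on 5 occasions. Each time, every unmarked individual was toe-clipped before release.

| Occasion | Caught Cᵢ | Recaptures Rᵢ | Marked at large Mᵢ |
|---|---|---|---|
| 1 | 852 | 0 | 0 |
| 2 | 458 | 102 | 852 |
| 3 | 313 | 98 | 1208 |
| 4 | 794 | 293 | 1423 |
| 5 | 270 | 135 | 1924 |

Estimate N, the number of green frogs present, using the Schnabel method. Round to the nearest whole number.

Σ MᵢCᵢ = 0·852 + 852·458 + 1208·313 + 1423·794 + 1924·270 = 0 + 390216 + 378104 + 1129862 + 519480 = 2417662
Σ Rᵢ = 0 + 102 + 98 + 293 + 135 = 628
N̂ = 2417662 / 628 ≈ 3849.8 → 3850

N ≈ 3850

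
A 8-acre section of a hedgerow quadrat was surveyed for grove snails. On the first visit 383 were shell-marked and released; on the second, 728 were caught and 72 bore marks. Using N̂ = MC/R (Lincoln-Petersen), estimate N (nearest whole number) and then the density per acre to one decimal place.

N̂ = 383·728/72 = 278824/72 ≈ 3872.6 → 3873
Density = N̂ / area = 3873 / 8 ≈ 484.12 → 484.1 per acre

density ≈ 484.1 grove snails per acre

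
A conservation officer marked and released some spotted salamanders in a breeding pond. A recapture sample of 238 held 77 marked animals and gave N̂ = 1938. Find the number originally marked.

M = 627

From N = M·C/R: M = N·R / C = 1938·77 / 238 = 149226 / 238 = 627.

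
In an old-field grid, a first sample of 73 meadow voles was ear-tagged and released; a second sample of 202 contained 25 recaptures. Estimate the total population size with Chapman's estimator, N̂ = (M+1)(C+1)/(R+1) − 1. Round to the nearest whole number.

N ≈ 577

N̂ = (73+1)(202+1)/(25+1) − 1 = 74·203/26 − 1
= 15022/26 − 1 ≈ 577.8 − 1 ≈ 576.8 → 577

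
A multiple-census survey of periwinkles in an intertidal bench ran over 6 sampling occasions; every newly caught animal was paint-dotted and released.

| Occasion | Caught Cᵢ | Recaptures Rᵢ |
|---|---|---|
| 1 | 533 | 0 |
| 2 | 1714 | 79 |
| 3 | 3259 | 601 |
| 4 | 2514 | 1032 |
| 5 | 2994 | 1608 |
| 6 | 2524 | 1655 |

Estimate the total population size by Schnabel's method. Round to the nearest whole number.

N ≈ 11,742

Marked at large before each occasion: Mᵢ = Σⱼ<ᵢ (Cⱼ − Rⱼ) → M1=0, M2=533, M3=2168, M4=4826, M5=6308, M6=7694
Σ MᵢCᵢ = 0·533 + 533·1714 + 2168·3259 + 4826·2514 + 6308·2994 + 7694·2524 = 0 + 913562 + 7065512 + 12132564 + 18886152 + 19419656 = 58417446
Σ Rᵢ = 0 + 79 + 601 + 1032 + 1608 + 1655 = 4975
N̂ = 58417446 / 4975 ≈ 11742.2 → 11742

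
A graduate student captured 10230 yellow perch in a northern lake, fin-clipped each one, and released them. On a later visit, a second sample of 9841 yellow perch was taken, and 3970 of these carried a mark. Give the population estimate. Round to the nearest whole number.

N ≈ 25,359

N = (10230 × 9841) / 3970 = 100673430 / 3970 ≈ 25358.5 → 25359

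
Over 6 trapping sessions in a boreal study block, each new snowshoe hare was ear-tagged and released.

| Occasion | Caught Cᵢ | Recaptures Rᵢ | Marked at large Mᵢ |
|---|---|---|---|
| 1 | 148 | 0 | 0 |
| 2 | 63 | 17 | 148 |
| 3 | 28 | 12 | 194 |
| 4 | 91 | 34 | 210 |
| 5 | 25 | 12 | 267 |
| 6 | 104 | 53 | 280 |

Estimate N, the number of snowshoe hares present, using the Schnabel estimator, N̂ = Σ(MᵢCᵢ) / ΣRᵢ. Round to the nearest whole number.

Σ MᵢCᵢ = 0·148 + 148·63 + 194·28 + 210·91 + 267·25 + 280·104 = 0 + 9324 + 5432 + 19110 + 6675 + 29120 = 69661
Σ Rᵢ = 0 + 17 + 12 + 34 + 12 + 53 = 128
N̂ = 69661 / 128 ≈ 544.2 → 544

N ≈ 544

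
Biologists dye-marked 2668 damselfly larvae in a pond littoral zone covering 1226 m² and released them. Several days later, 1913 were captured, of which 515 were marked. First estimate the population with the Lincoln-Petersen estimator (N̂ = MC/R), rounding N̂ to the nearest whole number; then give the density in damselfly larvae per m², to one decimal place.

N̂ = 2668·1913/515 = 5103884/515 ≈ 9910.45 → 9910
Density = N̂ / area = 9910 / 1226 ≈ 8.08 → 8.1 per m²

density ≈ 8.1 damselfly larvae per m²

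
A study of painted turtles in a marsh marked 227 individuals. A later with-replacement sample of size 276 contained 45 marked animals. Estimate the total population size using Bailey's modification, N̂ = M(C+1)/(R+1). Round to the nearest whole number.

N̂ = 227·(276+1)/(45+1) = 227·277/46 = 62879/46 ≈ 1366.9 → 1367

N ≈ 1367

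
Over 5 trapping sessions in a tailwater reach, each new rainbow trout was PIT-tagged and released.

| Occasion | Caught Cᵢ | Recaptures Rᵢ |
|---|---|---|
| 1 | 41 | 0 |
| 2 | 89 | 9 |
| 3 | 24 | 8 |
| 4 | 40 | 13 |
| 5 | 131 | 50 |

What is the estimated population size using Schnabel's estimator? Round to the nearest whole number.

Marked at large before each occasion: Mᵢ = Σⱼ<ᵢ (Cⱼ − Rⱼ) → M1=0, M2=41, M3=121, M4=137, M5=164
Σ MᵢCᵢ = 0·41 + 41·89 + 121·24 + 137·40 + 164·131 = 0 + 3649 + 2904 + 5480 + 21484 = 33517
Σ Rᵢ = 0 + 9 + 8 + 13 + 50 = 80
N̂ = 33517 / 80 ≈ 419.0 → 419

N ≈ 419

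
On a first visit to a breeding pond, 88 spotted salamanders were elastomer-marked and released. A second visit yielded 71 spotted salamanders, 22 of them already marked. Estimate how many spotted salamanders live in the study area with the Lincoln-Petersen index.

N = 284

Lincoln-Petersen assumes M/N = R/C, so N = M·C / R.
N = (88 × 71) / 22 = 6248 / 22 = 284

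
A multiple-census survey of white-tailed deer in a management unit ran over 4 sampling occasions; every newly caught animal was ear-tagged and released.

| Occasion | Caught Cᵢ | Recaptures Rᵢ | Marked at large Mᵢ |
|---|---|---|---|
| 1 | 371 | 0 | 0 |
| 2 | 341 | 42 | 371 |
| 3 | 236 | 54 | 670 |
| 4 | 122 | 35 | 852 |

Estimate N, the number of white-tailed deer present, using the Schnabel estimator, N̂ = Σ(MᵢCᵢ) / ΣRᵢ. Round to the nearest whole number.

Σ MᵢCᵢ = 0·371 + 371·341 + 670·236 + 852·122 = 0 + 126511 + 158120 + 103944 = 388575
Σ Rᵢ = 0 + 42 + 54 + 35 = 131
N̂ = 388575 / 131 ≈ 2966.2 → 2966

N ≈ 2966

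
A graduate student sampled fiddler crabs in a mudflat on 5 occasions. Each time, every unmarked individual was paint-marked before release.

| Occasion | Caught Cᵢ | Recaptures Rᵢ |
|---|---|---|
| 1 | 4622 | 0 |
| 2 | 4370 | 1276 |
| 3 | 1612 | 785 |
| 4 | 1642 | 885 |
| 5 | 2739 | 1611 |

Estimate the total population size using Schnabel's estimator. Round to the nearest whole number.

Marked at large before each occasion: Mᵢ = Σⱼ<ᵢ (Cⱼ − Rⱼ) → M1=0, M2=4622, M3=7716, M4=8543, M5=9300
Σ MᵢCᵢ = 0·4622 + 4622·4370 + 7716·1612 + 8543·1642 + 9300·2739 = 0 + 20198140 + 12438192 + 14027606 + 25472700 = 72136638
Σ Rᵢ = 0 + 1276 + 785 + 885 + 1611 = 4557
N̂ = 72136638 / 4557 ≈ 15829.9 → 15830

N ≈ 15,830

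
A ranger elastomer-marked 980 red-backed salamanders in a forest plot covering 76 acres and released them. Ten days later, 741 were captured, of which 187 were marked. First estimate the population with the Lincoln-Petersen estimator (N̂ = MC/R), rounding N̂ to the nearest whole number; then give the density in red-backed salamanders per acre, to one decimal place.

density ≈ 51.1 red-backed salamanders per acre

N̂ = 980·741/187 = 726180/187 ≈ 3883.3 → 3883
Density = N̂ / area = 3883 / 76 ≈ 51.09 → 51.1 per acre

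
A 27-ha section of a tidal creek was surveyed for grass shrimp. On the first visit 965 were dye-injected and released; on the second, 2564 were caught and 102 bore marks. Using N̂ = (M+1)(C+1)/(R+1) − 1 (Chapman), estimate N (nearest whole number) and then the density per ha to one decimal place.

N̂ = 966·2565/103 − 1 = 2477790/103 − 1 ≈ 24055.2 → 24055
Density = N̂ / area = 24055 / 27 ≈ 890.93 → 890.9 per ha

density ≈ 890.9 grass shrimp per ha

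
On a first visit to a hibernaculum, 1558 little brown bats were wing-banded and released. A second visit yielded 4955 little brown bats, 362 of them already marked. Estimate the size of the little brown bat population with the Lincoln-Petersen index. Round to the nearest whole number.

N ≈ 21,326

Lincoln-Petersen assumes M/N = R/C, so N = M·C / R.
N = (1558 × 4955) / 362 = 7719890 / 362 ≈ 21325.7 → 21326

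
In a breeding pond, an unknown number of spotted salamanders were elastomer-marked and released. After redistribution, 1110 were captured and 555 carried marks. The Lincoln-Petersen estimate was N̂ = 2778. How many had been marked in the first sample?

M = 1389

From N = M·C/R: M = N·R / C = 2778·555 / 1110 = 1541790 / 1110 = 1389.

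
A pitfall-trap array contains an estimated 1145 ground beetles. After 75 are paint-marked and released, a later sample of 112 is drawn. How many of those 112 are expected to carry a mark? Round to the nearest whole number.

Expected recaptures E[R] = M·C / N.
E[R] = 75 × 112 / 1145 = 8400 / 1145 ≈ 7.3 → 7

expected recaptures ≈ 7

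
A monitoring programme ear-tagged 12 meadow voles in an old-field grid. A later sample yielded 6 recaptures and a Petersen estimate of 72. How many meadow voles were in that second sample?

C = 36

From N = M·C/R: C = N·R / M = 72·6 / 12 = 432 / 12 = 36.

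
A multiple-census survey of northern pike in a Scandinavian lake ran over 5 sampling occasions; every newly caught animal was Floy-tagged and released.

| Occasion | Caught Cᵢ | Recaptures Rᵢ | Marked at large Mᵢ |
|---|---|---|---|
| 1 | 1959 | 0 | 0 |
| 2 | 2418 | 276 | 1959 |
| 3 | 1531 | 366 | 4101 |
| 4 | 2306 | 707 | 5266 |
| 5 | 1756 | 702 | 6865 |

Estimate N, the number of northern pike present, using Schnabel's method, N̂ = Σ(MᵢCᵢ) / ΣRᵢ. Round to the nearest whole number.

Σ MᵢCᵢ = 0·1959 + 1959·2418 + 4101·1531 + 5266·2306 + 6865·1756 = 0 + 4736862 + 6278631 + 12143396 + 12054940 = 35213829
Σ Rᵢ = 0 + 276 + 366 + 707 + 702 = 2051
N̂ = 35213829 / 2051 ≈ 17169.1 → 17169

N ≈ 17,169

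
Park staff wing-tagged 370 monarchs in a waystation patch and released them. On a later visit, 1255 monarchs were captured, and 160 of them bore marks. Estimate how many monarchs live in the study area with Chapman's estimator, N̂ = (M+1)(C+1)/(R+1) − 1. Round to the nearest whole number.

N̂ = (370+1)(1255+1)/(160+1) − 1 = 371·1256/161 − 1
= 465976/161 − 1 ≈ 2894.3 − 1 ≈ 2893.3 → 2893

N ≈ 2893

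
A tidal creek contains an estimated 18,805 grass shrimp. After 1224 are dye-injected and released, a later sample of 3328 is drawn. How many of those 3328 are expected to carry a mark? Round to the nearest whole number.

The marked fraction of the population is 1224/18805, so in a sample of 3328 expect C·(M/N) marked.
E[R] = 1224 × 3328 / 18805 = 4073472 / 18805 ≈ 216.6 → 217

expected recaptures ≈ 217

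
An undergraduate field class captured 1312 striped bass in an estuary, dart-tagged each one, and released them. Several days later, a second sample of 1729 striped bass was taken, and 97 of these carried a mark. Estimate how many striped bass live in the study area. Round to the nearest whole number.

N ≈ 23,386

N = (1312 × 1729) / 97 = 2268448 / 97 ≈ 23386.1 → 23386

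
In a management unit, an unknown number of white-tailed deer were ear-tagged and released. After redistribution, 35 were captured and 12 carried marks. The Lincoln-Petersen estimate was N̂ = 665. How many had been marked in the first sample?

M = 228

From N = M·C/R: M = N·R / C = 665·12 / 35 = 7980 / 35 = 228.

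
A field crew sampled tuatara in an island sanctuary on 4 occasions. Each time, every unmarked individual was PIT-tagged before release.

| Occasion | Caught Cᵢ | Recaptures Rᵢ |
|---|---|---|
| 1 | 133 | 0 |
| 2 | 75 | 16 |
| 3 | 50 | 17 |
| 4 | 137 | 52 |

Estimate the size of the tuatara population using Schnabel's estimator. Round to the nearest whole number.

Marked at large before each occasion: Mᵢ = Σⱼ<ᵢ (Cⱼ − Rⱼ) → M1=0, M2=133, M3=192, M4=225
Σ MᵢCᵢ = 0·133 + 133·75 + 192·50 + 225·137 = 0 + 9975 + 9600 + 30825 = 50400
Σ Rᵢ = 0 + 16 + 17 + 52 = 85
N̂ = 50400 / 85 ≈ 592.9 → 593

N ≈ 593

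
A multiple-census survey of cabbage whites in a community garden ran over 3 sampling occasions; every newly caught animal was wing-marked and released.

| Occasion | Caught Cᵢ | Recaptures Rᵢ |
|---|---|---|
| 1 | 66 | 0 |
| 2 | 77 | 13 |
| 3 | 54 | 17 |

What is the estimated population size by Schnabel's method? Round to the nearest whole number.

N ≈ 403

Marked at large before each occasion: Mᵢ = Σⱼ<ᵢ (Cⱼ − Rⱼ) → M1=0, M2=66, M3=130
Σ MᵢCᵢ = 0·66 + 66·77 + 130·54 = 0 + 5082 + 7020 = 12102
Σ Rᵢ = 0 + 13 + 17 = 30
N̂ = 12102 / 30 ≈ 403.4 → 403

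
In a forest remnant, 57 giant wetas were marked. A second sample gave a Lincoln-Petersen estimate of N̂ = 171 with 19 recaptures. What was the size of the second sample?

C = 57

From N = M·C/R: C = N·R / M = 171·19 / 57 = 3249 / 57 = 57.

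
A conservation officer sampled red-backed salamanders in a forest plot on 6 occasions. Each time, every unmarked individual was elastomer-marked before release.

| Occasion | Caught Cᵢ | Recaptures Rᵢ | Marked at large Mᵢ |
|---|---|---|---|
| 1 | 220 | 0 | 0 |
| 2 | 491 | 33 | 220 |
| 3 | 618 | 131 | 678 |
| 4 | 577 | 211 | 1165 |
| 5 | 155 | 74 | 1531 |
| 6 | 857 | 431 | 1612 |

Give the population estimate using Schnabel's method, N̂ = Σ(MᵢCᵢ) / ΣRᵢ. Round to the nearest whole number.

N ≈ 3202

Σ MᵢCᵢ = 0·220 + 220·491 + 678·618 + 1165·577 + 1531·155 + 1612·857 = 0 + 108020 + 419004 + 672205 + 237305 + 1381484 = 2818018
Σ Rᵢ = 0 + 33 + 131 + 211 + 74 + 431 = 880
N̂ = 2818018 / 880 ≈ 3202.3 → 3202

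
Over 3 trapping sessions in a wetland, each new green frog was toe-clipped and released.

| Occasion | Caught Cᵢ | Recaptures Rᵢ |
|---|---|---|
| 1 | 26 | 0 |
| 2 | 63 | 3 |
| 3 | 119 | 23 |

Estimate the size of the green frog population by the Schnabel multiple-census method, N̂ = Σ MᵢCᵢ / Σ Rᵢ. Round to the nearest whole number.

N ≈ 457

Marked at large before each occasion: Mᵢ = Σⱼ<ᵢ (Cⱼ − Rⱼ) → M1=0, M2=26, M3=86
Σ MᵢCᵢ = 0·26 + 26·63 + 86·119 = 0 + 1638 + 10234 = 11872
Σ Rᵢ = 0 + 3 + 23 = 26
N̂ = 11872 / 26 ≈ 456.6 → 457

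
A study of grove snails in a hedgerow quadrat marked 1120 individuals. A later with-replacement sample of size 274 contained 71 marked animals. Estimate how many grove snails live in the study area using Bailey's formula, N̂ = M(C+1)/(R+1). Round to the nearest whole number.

N ≈ 4278

N̂ = 1120·(274+1)/(71+1) = 1120·275/72 = 308000/72 ≈ 4277.8 → 4278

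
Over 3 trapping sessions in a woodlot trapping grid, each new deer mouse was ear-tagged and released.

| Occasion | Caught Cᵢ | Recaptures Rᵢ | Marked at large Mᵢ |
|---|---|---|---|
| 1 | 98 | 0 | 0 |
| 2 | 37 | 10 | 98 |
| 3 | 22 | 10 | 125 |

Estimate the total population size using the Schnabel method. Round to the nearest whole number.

Σ MᵢCᵢ = 0·98 + 98·37 + 125·22 = 0 + 3626 + 2750 = 6376
Σ Rᵢ = 0 + 10 + 10 = 20
N̂ = 6376 / 20 ≈ 318.8 → 319

N ≈ 319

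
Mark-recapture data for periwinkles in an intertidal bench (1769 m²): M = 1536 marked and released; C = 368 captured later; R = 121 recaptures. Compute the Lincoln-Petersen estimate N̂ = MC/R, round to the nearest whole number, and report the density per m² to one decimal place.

density ≈ 2.6 periwinkles per m²

N̂ = 1536·368/121 = 565248/121 ≈ 4671.47 → 4671
Density = N̂ / area = 4671 / 1769 ≈ 2.64 → 2.6 per m²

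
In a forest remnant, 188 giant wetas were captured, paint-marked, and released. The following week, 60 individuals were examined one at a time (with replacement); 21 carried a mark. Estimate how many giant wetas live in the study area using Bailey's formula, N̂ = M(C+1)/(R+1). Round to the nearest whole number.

N̂ = 188·(60+1)/(21+1) = 188·61/22 = 11468/22 ≈ 521.3 → 521

N ≈ 521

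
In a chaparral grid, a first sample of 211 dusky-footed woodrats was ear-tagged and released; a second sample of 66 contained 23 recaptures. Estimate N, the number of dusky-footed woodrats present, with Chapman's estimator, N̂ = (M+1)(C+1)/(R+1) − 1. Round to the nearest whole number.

N ≈ 591

N̂ = (211+1)(66+1)/(23+1) − 1 = 212·67/24 − 1
= 14204/24 − 1 ≈ 591.8 − 1 ≈ 590.8 → 591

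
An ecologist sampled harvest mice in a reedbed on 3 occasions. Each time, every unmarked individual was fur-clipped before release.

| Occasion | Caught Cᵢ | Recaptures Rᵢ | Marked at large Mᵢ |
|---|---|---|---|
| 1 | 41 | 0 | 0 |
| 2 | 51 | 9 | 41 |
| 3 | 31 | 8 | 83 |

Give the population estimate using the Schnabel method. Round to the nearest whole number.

Σ MᵢCᵢ = 0·41 + 41·51 + 83·31 = 0 + 2091 + 2573 = 4664
Σ Rᵢ = 0 + 9 + 8 = 17
N̂ = 4664 / 17 ≈ 274.4 → 274

N ≈ 274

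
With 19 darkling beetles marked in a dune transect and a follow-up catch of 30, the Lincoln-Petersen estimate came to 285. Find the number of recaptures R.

R = 2

From N = M·C/R: R = M·C / N = 19·30 / 285 = 570 / 285 = 2.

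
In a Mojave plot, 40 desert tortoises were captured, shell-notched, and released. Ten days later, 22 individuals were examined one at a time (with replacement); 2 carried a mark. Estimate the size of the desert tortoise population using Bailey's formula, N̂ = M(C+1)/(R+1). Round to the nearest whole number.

N̂ = 40·(22+1)/(2+1) = 40·23/3 = 920/3 ≈ 306.7 → 307

N ≈ 307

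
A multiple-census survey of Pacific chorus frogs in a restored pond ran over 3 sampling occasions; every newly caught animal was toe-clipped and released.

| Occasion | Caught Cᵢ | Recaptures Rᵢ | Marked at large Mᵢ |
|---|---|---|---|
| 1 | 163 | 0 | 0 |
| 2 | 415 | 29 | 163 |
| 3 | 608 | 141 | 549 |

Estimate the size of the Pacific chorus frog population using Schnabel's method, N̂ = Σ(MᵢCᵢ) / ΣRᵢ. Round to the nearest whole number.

N ≈ 2361

Σ MᵢCᵢ = 0·163 + 163·415 + 549·608 = 0 + 67645 + 333792 = 401437
Σ Rᵢ = 0 + 29 + 141 = 170
N̂ = 401437 / 170 ≈ 2361.4 → 2361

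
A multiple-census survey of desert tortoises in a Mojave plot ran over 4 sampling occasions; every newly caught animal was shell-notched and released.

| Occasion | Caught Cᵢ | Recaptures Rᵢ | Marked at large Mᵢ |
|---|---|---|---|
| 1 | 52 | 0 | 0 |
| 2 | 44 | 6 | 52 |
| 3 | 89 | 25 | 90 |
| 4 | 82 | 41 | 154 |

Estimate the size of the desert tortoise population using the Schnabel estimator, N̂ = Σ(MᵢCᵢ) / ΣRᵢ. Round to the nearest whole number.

N ≈ 318

Σ MᵢCᵢ = 0·52 + 52·44 + 90·89 + 154·82 = 0 + 2288 + 8010 + 12628 = 22926
Σ Rᵢ = 0 + 6 + 25 + 41 = 72
N̂ = 22926 / 72 ≈ 318.4 → 318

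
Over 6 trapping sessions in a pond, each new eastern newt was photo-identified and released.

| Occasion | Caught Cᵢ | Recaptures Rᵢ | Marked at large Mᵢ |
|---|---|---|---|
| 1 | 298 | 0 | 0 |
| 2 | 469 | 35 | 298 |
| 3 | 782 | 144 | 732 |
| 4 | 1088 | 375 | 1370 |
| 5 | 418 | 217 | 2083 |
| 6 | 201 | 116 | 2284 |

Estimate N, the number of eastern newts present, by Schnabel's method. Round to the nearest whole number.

Σ MᵢCᵢ = 0·298 + 298·469 + 732·782 + 1370·1088 + 2083·418 + 2284·201 = 0 + 139762 + 572424 + 1490560 + 870694 + 459084 = 3532524
Σ Rᵢ = 0 + 35 + 144 + 375 + 217 + 116 = 887
N̂ = 3532524 / 887 ≈ 3982.6 → 3983

N ≈ 3983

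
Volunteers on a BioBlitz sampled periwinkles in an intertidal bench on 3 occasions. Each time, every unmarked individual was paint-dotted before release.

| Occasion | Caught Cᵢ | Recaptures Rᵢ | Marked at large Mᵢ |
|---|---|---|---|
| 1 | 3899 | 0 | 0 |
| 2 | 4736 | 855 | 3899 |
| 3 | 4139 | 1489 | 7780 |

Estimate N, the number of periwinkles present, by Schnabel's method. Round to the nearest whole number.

N ≈ 21,616

Σ MᵢCᵢ = 0·3899 + 3899·4736 + 7780·4139 = 0 + 18465664 + 32201420 = 50667084
Σ Rᵢ = 0 + 855 + 1489 = 2344
N̂ = 50667084 / 2344 ≈ 21615.7 → 21616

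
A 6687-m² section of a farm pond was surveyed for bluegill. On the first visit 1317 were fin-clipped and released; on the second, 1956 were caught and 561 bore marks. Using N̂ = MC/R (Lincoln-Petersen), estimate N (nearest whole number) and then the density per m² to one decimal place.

density ≈ 0.7 bluegill per m²

N̂ = 1317·1956/561 = 2576052/561 ≈ 4591.9 → 4592
Density = N̂ / area = 4592 / 6687 ≈ 0.69 → 0.7 per m²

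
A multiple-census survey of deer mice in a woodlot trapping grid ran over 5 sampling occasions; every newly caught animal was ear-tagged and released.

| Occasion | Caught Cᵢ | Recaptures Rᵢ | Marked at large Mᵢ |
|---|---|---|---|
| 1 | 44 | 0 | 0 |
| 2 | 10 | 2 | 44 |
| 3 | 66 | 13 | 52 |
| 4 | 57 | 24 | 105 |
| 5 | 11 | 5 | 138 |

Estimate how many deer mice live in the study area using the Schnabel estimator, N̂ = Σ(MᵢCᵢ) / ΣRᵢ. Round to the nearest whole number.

Σ MᵢCᵢ = 0·44 + 44·10 + 52·66 + 105·57 + 138·11 = 0 + 440 + 3432 + 5985 + 1518 = 11375
Σ Rᵢ = 0 + 2 + 13 + 24 + 5 = 44
N̂ = 11375 / 44 ≈ 258.5 → 259

N ≈ 259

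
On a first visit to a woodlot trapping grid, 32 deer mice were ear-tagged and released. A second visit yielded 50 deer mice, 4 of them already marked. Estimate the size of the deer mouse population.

N = 400

N = (32 × 50) / 4 = 1600 / 4 = 400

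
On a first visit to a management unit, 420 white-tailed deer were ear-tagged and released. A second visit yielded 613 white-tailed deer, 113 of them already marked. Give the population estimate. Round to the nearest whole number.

N ≈ 2278

N = (420 × 613) / 113 = 257460 / 113 ≈ 2278.4 → 2278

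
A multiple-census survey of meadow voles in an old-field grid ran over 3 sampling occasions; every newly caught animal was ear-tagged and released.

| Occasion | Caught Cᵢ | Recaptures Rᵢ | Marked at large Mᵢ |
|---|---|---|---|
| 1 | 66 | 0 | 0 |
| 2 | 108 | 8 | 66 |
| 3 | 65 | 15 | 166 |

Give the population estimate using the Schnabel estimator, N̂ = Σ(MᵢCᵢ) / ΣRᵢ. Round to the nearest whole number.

N ≈ 779

Σ MᵢCᵢ = 0·66 + 66·108 + 166·65 = 0 + 7128 + 10790 = 17918
Σ Rᵢ = 0 + 8 + 15 = 23
N̂ = 17918 / 23 ≈ 779.0 → 779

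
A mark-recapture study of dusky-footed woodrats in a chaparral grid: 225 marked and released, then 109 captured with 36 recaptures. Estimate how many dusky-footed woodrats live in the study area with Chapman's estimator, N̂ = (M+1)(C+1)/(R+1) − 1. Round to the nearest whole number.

N ≈ 671

N̂ = (225+1)(109+1)/(36+1) − 1 = 226·110/37 − 1
= 24860/37 − 1 ≈ 671.9 − 1 ≈ 670.9 → 671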